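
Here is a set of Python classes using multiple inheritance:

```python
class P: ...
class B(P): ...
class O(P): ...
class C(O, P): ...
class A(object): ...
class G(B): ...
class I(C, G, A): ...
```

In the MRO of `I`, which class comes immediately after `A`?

L[I] = I + merge(L[C], L[G], L[A], [C G A])
  take C:  [C O P object] + [G B P object] + [A object] + [C G A]
  take O:  [O P object] + [G B P object] + [A object] + [G A]
  take G:  [P object] + [G B P object] + [A object] + [G A]
  take B:  [P object] + [B P object] + [A object] + [A]
  take P:  [P object] + [P object] + [A object] + [A]
  take A:  [object] + [object] + [A object] + [A]
  take object:  [object] + [object] + [object]
MRO: I C O G B P A object
A is at position 6; next is object.

object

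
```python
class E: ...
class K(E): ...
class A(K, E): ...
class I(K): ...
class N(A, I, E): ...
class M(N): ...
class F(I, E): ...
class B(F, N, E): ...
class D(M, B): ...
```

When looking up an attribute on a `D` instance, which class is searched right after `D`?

L[D] = D + merge(L[M], L[B], [M B])
  take M:  [M N A I K E object] + [B F N A I K E object] + [M B]
  take B:  [N A I K E object] + [B F N A I K E object] + [B]
  take F:  [N A I K E object] + [F N A I K E object]
  take N:  [N A I K E object] + [N A I K E object]
  take A:  [A I K E object] + [A I K E object]
  take I:  [I K E object] + [I K E object]
  take K:  [K E object] + [K E object]
  take E:  [E object] + [E object]
  take object:  [object] + [object]
MRO: D M B F N A I K E object
D is at position 0; next is M.

M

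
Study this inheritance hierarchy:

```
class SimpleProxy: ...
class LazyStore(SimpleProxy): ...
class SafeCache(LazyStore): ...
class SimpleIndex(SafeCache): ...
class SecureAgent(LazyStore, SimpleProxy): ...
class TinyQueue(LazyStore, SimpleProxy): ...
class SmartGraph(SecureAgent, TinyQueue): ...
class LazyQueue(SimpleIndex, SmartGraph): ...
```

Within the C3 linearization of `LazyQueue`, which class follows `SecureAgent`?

TinyQueue

L[LazyQueue] = LazyQueue + merge(L[SimpleIndex], L[SmartGraph], [SimpleIndex SmartGraph])
  take SimpleIndex:  [SimpleIndex SafeCache LazyStore SimpleProxy object] + [SmartGraph SecureAgent TinyQueue LazyStore SimpleProxy object] + [SimpleIndex SmartGraph]
  take SafeCache:  [SafeCache LazyStore SimpleProxy object] + [SmartGraph SecureAgent TinyQueue LazyStore SimpleProxy object] + [SmartGraph]
  take SmartGraph:  [LazyStore SimpleProxy object] + [SmartGraph SecureAgent TinyQueue LazyStore SimpleProxy object] + [SmartGraph]
  take SecureAgent:  [LazyStore SimpleProxy object] + [SecureAgent TinyQueue LazyStore SimpleProxy object]
  take TinyQueue:  [LazyStore SimpleProxy object] + [TinyQueue LazyStore SimpleProxy object]
  take LazyStore:  [LazyStore SimpleProxy object] + [LazyStore SimpleProxy object]
  take SimpleProxy:  [SimpleProxy object] + [SimpleProxy object]
  take object:  [object] + [object]
MRO: LazyQueue SimpleIndex SafeCache SmartGraph SecureAgent TinyQueue LazyStore SimpleProxy object
SecureAgent is at position 4; next is TinyQueue.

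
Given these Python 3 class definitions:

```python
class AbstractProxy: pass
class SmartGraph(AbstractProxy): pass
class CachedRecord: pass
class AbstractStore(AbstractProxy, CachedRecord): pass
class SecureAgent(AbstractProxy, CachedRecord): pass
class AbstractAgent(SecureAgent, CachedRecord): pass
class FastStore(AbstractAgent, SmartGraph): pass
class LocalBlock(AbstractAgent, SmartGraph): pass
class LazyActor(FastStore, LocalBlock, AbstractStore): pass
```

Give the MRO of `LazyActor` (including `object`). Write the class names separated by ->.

LazyActor -> FastStore -> LocalBlock -> AbstractAgent -> SecureAgent -> SmartGraph -> AbstractStore -> AbstractProxy -> CachedRecord -> object

L[LazyActor] = LazyActor + merge(L[FastStore], L[LocalBlock], L[AbstractStore], [FastStore LocalBlock AbstractStore])
  take FastStore:  [FastStore AbstractAgent SecureAgent SmartGraph AbstractProxy CachedRecord object] + [LocalBlock AbstractAgent SecureAgent SmartGraph AbstractProxy CachedRecord object] + [AbstractStore AbstractProxy CachedRecord object] + [FastStore LocalBlock AbstractStore]
  take LocalBlock:  [AbstractAgent SecureAgent SmartGraph AbstractProxy CachedRecord object] + [LocalBlock AbstractAgent SecureAgent SmartGraph AbstractProxy CachedRecord object] + [AbstractStore AbstractProxy CachedRecord object] + [LocalBlock AbstractStore]
  take AbstractAgent:  [AbstractAgent SecureAgent SmartGraph AbstractProxy CachedRecord object] + [AbstractAgent SecureAgent SmartGraph AbstractProxy CachedRecord object] + [AbstractStore AbstractProxy CachedRecord object] + [AbstractStore]
  take SecureAgent:  [SecureAgent SmartGraph AbstractProxy CachedRecord object] + [SecureAgent SmartGraph AbstractProxy CachedRecord object] + [AbstractStore AbstractProxy CachedRecord object] + [AbstractStore]
  take SmartGraph:  [SmartGraph AbstractProxy CachedRecord object] + [SmartGraph AbstractProxy CachedRecord object] + [AbstractStore AbstractProxy CachedRecord object] + [AbstractStore]
  take AbstractStore:  [AbstractProxy CachedRecord object] + [AbstractProxy CachedRecord object] + [AbstractStore AbstractProxy CachedRecord object] + [AbstractStore]
  take AbstractProxy:  [AbstractProxy CachedRecord object] + [AbstractProxy CachedRecord object] + [AbstractProxy CachedRecord object]
  take CachedRecord:  [CachedRecord object] + [CachedRecord object] + [CachedRecord object]
  take object:  [object] + [object] + [object]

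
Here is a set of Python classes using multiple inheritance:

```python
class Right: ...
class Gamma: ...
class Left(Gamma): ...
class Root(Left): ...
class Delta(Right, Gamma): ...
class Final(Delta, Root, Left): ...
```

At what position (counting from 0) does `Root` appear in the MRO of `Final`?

3

L[Final] = Final + merge(L[Delta], L[Root], L[Left], [Delta Root Left])
  take Delta:  [Delta Right Gamma object] + [Root Left Gamma object] + [Left Gamma object] + [Delta Root Left]
  take Right:  [Right Gamma object] + [Root Left Gamma object] + [Left Gamma object] + [Root Left]
  take Root:  [Gamma object] + [Root Left Gamma object] + [Left Gamma object] + [Root Left]
  take Left:  [Gamma object] + [Left Gamma object] + [Left Gamma object] + [Left]
  take Gamma:  [Gamma object] + [Gamma object] + [Gamma object]
  take object:  [object] + [object] + [object]
MRO: Final Delta Right Root Left Gamma object
Root sits at index 3.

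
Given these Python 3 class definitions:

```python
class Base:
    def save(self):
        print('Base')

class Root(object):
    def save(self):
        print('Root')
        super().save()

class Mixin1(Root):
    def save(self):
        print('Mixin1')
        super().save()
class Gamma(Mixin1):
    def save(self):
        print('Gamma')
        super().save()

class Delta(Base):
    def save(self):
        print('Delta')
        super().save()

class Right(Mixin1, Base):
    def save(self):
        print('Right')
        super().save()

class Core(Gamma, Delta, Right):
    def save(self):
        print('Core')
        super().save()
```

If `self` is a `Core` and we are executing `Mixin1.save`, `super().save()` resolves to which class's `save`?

L[Core] = Core + merge(L[Gamma], L[Delta], L[Right], [Gamma Delta Right])
  take Gamma:  [Gamma Mixin1 Root object] + [Delta Base object] + [Right Mixin1 Root Base object] + [Gamma Delta Right]
  take Delta:  [Mixin1 Root object] + [Delta Base object] + [Right Mixin1 Root Base object] + [Delta Right]
  take Right:  [Mixin1 Root object] + [Base object] + [Right Mixin1 Root Base object] + [Right]
  take Mixin1:  [Mixin1 Root object] + [Base object] + [Mixin1 Root Base object]
  take Root:  [Root object] + [Base object] + [Root Base object]
  take Base:  [object] + [Base object] + [Base object]
  take object:  [object] + [object] + [object]
MRO: Core Gamma Delta Right Mixin1 Root Base object
super() in Mixin1.save on a Core instance goes to the class after Mixin1 in Core's MRO: Root.

Root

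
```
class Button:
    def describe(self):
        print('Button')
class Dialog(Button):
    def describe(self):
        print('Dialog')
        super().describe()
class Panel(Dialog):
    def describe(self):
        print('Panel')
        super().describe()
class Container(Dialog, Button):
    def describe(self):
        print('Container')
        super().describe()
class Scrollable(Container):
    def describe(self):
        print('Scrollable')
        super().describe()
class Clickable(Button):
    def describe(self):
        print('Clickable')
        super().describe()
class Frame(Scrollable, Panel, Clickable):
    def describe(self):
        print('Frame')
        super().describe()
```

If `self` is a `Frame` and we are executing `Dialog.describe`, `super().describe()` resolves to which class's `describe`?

Clickable

L[Frame] = Frame + merge(L[Scrollable], L[Panel], L[Clickable], [Scrollable Panel Clickable])
  take Scrollable:  [Scrollable Container Dialog Button object] + [Panel Dialog Button object] + [Clickable Button object] + [Scrollable Panel Clickable]
  take Container:  [Container Dialog Button object] + [Panel Dialog Button object] + [Clickable Button object] + [Panel Clickable]
  take Panel:  [Dialog Button object] + [Panel Dialog Button object] + [Clickable Button object] + [Panel Clickable]
  take Dialog:  [Dialog Button object] + [Dialog Button object] + [Clickable Button object] + [Clickable]
  take Clickable:  [Button object] + [Button object] + [Clickable Button object] + [Clickable]
  take Button:  [Button object] + [Button object] + [Button object]
  take object:  [object] + [object] + [object]
MRO: Frame Scrollable Container Panel Dialog Clickable Button object
super() in Dialog.describe on a Frame instance goes to the class after Dialog in Frame's MRO: Clickable.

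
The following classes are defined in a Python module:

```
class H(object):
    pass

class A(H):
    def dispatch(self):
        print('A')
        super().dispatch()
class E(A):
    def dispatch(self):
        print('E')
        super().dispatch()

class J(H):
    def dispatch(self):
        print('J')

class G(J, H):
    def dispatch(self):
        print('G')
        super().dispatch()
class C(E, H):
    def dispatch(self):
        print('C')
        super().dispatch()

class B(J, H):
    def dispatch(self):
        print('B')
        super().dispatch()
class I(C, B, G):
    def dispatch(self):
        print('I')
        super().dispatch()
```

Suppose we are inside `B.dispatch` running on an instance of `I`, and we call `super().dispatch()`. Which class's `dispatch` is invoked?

L[I] = I + merge(L[C], L[B], L[G], [C B G])
  take C:  [C E A H object] + [B J H object] + [G J H object] + [C B G]
  take E:  [E A H object] + [B J H object] + [G J H object] + [B G]
  take A:  [A H object] + [B J H object] + [G J H object] + [B G]
  take B:  [H object] + [B J H object] + [G J H object] + [B G]
  take G:  [H object] + [J H object] + [G J H object] + [G]
  take J:  [H object] + [J H object] + [J H object]
  take H:  [H object] + [H object] + [H object]
  take object:  [object] + [object] + [object]
MRO: I C E A B G J H object
super() in B.dispatch on a I instance goes to the class after B in I's MRO: G.

G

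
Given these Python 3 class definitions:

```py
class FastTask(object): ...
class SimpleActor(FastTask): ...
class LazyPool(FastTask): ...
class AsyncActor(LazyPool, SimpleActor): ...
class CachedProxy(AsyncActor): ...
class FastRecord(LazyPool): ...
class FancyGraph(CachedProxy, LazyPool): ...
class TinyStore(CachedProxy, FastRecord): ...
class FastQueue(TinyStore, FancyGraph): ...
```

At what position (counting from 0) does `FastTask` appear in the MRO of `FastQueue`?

L[FastQueue] = FastQueue + merge(L[TinyStore], L[FancyGraph], [TinyStore FancyGraph])
  take TinyStore:  [TinyStore CachedProxy AsyncActor FastRecord LazyPool SimpleActor FastTask object] + [FancyGraph CachedProxy AsyncActor LazyPool SimpleActor FastTask object] + [TinyStore FancyGraph]
  take FancyGraph:  [CachedProxy AsyncActor FastRecord LazyPool SimpleActor FastTask object] + [FancyGraph CachedProxy AsyncActor LazyPool SimpleActor FastTask object] + [FancyGraph]
  take CachedProxy:  [CachedProxy AsyncActor FastRecord LazyPool SimpleActor FastTask object] + [CachedProxy AsyncActor LazyPool SimpleActor FastTask object]
  take AsyncActor:  [AsyncActor FastRecord LazyPool SimpleActor FastTask object] + [AsyncActor LazyPool SimpleActor FastTask object]
  take FastRecord:  [FastRecord LazyPool SimpleActor FastTask object] + [LazyPool SimpleActor FastTask object]
  take LazyPool:  [LazyPool SimpleActor FastTask object] + [LazyPool SimpleActor FastTask object]
  take SimpleActor:  [SimpleActor FastTask object] + [SimpleActor FastTask object]
  take FastTask:  [FastTask object] + [FastTask object]
  take object:  [object] + [object]
MRO: FastQueue TinyStore FancyGraph CachedProxy AsyncActor FastRecord LazyPool SimpleActor FastTask object
FastTask sits at index 8.

8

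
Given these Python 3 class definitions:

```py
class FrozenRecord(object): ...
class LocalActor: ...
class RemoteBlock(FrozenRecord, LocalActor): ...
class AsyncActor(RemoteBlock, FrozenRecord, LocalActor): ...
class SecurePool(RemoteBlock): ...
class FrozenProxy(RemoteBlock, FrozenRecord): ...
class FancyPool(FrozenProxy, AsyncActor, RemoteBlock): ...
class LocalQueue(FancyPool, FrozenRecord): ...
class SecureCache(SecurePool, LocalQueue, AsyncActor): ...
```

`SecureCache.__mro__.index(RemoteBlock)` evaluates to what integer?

6

L[SecureCache] = SecureCache + merge(L[SecurePool], L[LocalQueue], L[AsyncActor], [SecurePool LocalQueue AsyncActor])
  take SecurePool:  [SecurePool RemoteBlock FrozenRecord LocalActor object] + [LocalQueue FancyPool FrozenProxy AsyncActor RemoteBlock FrozenRecord LocalActor object] + [AsyncActor RemoteBlock FrozenRecord LocalActor object] + [SecurePool LocalQueue AsyncActor]
  take LocalQueue:  [RemoteBlock FrozenRecord LocalActor object] + [LocalQueue FancyPool FrozenProxy AsyncActor RemoteBlock FrozenRecord LocalActor object] + [AsyncActor RemoteBlock FrozenRecord LocalActor object] + [LocalQueue AsyncActor]
  take FancyPool:  [RemoteBlock FrozenRecord LocalActor object] + [FancyPool FrozenProxy AsyncActor RemoteBlock FrozenRecord LocalActor object] + [AsyncActor RemoteBlock FrozenRecord LocalActor object] + [AsyncActor]
  take FrozenProxy:  [RemoteBlock FrozenRecord LocalActor object] + [FrozenProxy AsyncActor RemoteBlock FrozenRecord LocalActor object] + [AsyncActor RemoteBlock FrozenRecord LocalActor object] + [AsyncActor]
  take AsyncActor:  [RemoteBlock FrozenRecord LocalActor object] + [AsyncActor RemoteBlock FrozenRecord LocalActor object] + [AsyncActor RemoteBlock FrozenRecord LocalActor object] + [AsyncActor]
  take RemoteBlock:  [RemoteBlock FrozenRecord LocalActor object] + [RemoteBlock FrozenRecord LocalActor object] + [RemoteBlock FrozenRecord LocalActor object]
  take FrozenRecord:  [FrozenRecord LocalActor object] + [FrozenRecord LocalActor object] + [FrozenRecord LocalActor object]
  take LocalActor:  [LocalActor object] + [LocalActor object] + [LocalActor object]
  take object:  [object] + [object] + [object]
MRO: SecureCache SecurePool LocalQueue FancyPool FrozenProxy AsyncActor RemoteBlock FrozenRecord LocalActor object
RemoteBlock sits at index 6.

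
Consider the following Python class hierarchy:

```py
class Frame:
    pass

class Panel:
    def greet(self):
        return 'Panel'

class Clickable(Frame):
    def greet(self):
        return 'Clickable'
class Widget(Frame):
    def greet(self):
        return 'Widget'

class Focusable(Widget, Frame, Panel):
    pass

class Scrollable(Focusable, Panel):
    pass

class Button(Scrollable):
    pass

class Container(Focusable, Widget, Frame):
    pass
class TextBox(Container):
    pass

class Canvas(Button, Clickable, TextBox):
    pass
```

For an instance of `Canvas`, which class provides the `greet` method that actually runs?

L[Canvas] = Canvas + merge(L[Button], L[Clickable], L[TextBox], [Button Clickable TextBox])
  take Button:  [Button Scrollable Focusable Widget Frame Panel object] + [Clickable Frame object] + [TextBox Container Focusable Widget Frame Panel object] + [Button Clickable TextBox]
  take Scrollable:  [Scrollable Focusable Widget Frame Panel object] + [Clickable Frame object] + [TextBox Container Focusable Widget Frame Panel object] + [Clickable TextBox]
  take Clickable:  [Focusable Widget Frame Panel object] + [Clickable Frame object] + [TextBox Container Focusable Widget Frame Panel object] + [Clickable TextBox]
  take TextBox:  [Focusable Widget Frame Panel object] + [Frame object] + [TextBox Container Focusable Widget Frame Panel object] + [TextBox]
  take Container:  [Focusable Widget Frame Panel object] + [Frame object] + [Container Focusable Widget Frame Panel object]
  take Focusable:  [Focusable Widget Frame Panel object] + [Frame object] + [Focusable Widget Frame Panel object]
  take Widget:  [Widget Frame Panel object] + [Frame object] + [Widget Frame Panel object]
  take Frame:  [Frame Panel object] + [Frame object] + [Frame Panel object]
  take Panel:  [Panel object] + [object] + [Panel object]
  take object:  [object] + [object] + [object]
MRO: Canvas Button Scrollable Clickable TextBox Container Focusable Widget Frame Panel object
greet is defined in: Clickable, Panel, Widget. First along the MRO is Clickable.

Clickable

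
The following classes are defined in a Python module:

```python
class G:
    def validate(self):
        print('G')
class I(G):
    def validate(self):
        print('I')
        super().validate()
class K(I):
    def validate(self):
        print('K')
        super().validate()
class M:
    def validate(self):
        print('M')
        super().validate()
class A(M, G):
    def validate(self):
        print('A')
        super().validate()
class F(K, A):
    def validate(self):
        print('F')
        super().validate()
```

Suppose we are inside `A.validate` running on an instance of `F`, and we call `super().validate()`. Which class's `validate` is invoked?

L[F] = F + merge(L[K], L[A], [K A])
  take K:  [K I G object] + [A M G object] + [K A]
  take I:  [I G object] + [A M G object] + [A]
  take A:  [G object] + [A M G object] + [A]
  take M:  [G object] + [M G object]
  take G:  [G object] + [G object]
  take object:  [object] + [object]
MRO: F K I A M G object
super() in A.validate on a F instance goes to the class after A in F's MRO: M.

M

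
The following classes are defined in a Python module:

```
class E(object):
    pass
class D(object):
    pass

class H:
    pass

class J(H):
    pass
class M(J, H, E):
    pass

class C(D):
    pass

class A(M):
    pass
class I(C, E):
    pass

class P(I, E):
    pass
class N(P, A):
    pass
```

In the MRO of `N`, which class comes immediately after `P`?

I

L[N] = N + merge(L[P], L[A], [P A])
  take P:  [P I C D E object] + [A M J H E object] + [P A]
  take I:  [I C D E object] + [A M J H E object] + [A]
  take C:  [C D E object] + [A M J H E object] + [A]
  take D:  [D E object] + [A M J H E object] + [A]
  take A:  [E object] + [A M J H E object] + [A]
  take M:  [E object] + [M J H E object]
  take J:  [E object] + [J H E object]
  take H:  [E object] + [H E object]
  take E:  [E object] + [E object]
  take object:  [object] + [object]
MRO: N P I C D A M J H E object
P is at position 1; next is I.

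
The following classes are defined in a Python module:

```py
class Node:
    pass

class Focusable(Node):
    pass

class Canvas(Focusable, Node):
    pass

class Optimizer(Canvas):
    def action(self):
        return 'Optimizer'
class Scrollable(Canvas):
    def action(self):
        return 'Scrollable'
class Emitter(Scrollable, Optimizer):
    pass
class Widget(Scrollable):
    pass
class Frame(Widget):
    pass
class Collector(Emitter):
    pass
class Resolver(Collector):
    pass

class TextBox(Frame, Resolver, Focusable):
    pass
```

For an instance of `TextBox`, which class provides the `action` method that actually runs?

Scrollable

L[TextBox] = TextBox + merge(L[Frame], L[Resolver], L[Focusable], [Frame Resolver Focusable])
  take Frame:  [Frame Widget Scrollable Canvas Focusable Node object] + [Resolver Collector Emitter Scrollable Optimizer Canvas Focusable Node object] + [Focusable Node object] + [Frame Resolver Focusable]
  take Widget:  [Widget Scrollable Canvas Focusable Node object] + [Resolver Collector Emitter Scrollable Optimizer Canvas Focusable Node object] + [Focusable Node object] + [Resolver Focusable]
  take Resolver:  [Scrollable Canvas Focusable Node object] + [Resolver Collector Emitter Scrollable Optimizer Canvas Focusable Node object] + [Focusable Node object] + [Resolver Focusable]
  take Collector:  [Scrollable Canvas Focusable Node object] + [Collector Emitter Scrollable Optimizer Canvas Focusable Node object] + [Focusable Node object] + [Focusable]
  take Emitter:  [Scrollable Canvas Focusable Node object] + [Emitter Scrollable Optimizer Canvas Focusable Node object] + [Focusable Node object] + [Focusable]
  take Scrollable:  [Scrollable Canvas Focusable Node object] + [Scrollable Optimizer Canvas Focusable Node object] + [Focusable Node object] + [Focusable]
  take Optimizer:  [Canvas Focusable Node object] + [Optimizer Canvas Focusable Node object] + [Focusable Node object] + [Focusable]
  take Canvas:  [Canvas Focusable Node object] + [Canvas Focusable Node object] + [Focusable Node object] + [Focusable]
  take Focusable:  [Focusable Node object] + [Focusable Node object] + [Focusable Node object] + [Focusable]
  take Node:  [Node object] + [Node object] + [Node object]
  take object:  [object] + [object] + [object]
MRO: TextBox Frame Widget Resolver Collector Emitter Scrollable Optimizer Canvas Focusable Node object
action is defined in: Optimizer, Scrollable. First along the MRO is Scrollable.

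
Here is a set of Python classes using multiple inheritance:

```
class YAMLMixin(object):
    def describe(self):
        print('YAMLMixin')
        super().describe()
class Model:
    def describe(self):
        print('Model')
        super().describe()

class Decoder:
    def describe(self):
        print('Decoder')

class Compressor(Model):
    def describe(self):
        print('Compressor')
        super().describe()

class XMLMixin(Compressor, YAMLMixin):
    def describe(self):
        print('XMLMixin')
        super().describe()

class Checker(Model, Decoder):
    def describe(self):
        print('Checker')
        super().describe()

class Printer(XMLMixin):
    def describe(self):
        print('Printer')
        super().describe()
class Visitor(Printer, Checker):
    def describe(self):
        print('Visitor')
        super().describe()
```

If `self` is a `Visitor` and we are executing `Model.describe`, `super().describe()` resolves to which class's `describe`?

YAMLMixin

L[Visitor] = Visitor + merge(L[Printer], L[Checker], [Printer Checker])
  take Printer:  [Printer XMLMixin Compressor Model YAMLMixin object] + [Checker Model Decoder object] + [Printer Checker]
  take XMLMixin:  [XMLMixin Compressor Model YAMLMixin object] + [Checker Model Decoder object] + [Checker]
  take Compressor:  [Compressor Model YAMLMixin object] + [Checker Model Decoder object] + [Checker]
  take Checker:  [Model YAMLMixin object] + [Checker Model Decoder object] + [Checker]
  take Model:  [Model YAMLMixin object] + [Model Decoder object]
  take YAMLMixin:  [YAMLMixin object] + [Decoder object]
  take Decoder:  [object] + [Decoder object]
  take object:  [object] + [object]
MRO: Visitor Printer XMLMixin Compressor Checker Model YAMLMixin Decoder object
super() in Model.describe on a Visitor instance goes to the class after Model in Visitor's MRO: YAMLMixin.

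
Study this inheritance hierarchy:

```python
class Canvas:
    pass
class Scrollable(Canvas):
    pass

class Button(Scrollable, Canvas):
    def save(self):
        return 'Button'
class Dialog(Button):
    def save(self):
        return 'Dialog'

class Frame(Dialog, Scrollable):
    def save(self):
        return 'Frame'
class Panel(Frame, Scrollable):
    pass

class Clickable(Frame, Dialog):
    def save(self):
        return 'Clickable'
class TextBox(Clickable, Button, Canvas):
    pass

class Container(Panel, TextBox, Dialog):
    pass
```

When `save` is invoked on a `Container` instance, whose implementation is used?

Clickable

L[Container] = Container + merge(L[Panel], L[TextBox], L[Dialog], [Panel TextBox Dialog])
  take Panel:  [Panel Frame Dialog Button Scrollable Canvas object] + [TextBox Clickable Frame Dialog Button Scrollable Canvas object] + [Dialog Button Scrollable Canvas object] + [Panel TextBox Dialog]
  take TextBox:  [Frame Dialog Button Scrollable Canvas object] + [TextBox Clickable Frame Dialog Button Scrollable Canvas object] + [Dialog Button Scrollable Canvas object] + [TextBox Dialog]
  take Clickable:  [Frame Dialog Button Scrollable Canvas object] + [Clickable Frame Dialog Button Scrollable Canvas object] + [Dialog Button Scrollable Canvas object] + [Dialog]
  take Frame:  [Frame Dialog Button Scrollable Canvas object] + [Frame Dialog Button Scrollable Canvas object] + [Dialog Button Scrollable Canvas object] + [Dialog]
  take Dialog:  [Dialog Button Scrollable Canvas object] + [Dialog Button Scrollable Canvas object] + [Dialog Button Scrollable Canvas object] + [Dialog]
  take Button:  [Button Scrollable Canvas object] + [Button Scrollable Canvas object] + [Button Scrollable Canvas object]
  take Scrollable:  [Scrollable Canvas object] + [Scrollable Canvas object] + [Scrollable Canvas object]
  take Canvas:  [Canvas object] + [Canvas object] + [Canvas object]
  take object:  [object] + [object] + [object]
MRO: Container Panel TextBox Clickable Frame Dialog Button Scrollable Canvas object
save is defined in: Button, Clickable, Dialog, Frame. First along the MRO is Clickable.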